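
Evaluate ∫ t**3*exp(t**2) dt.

Let u = t², du = 2t dt; rewrite as (1/2)∫ u^1·exp(1u) du.
Now integrate by parts 1 time.

(t**2 - 1)*exp(t**2)/2 + C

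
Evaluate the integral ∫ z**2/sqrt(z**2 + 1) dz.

Substitute z = tan(θ), so dz = sec(θ)^2 dθ and the radical becomes sqrt(z**2 + 1) = sec(θ) by the Pythagorean identity.
Integrate the resulting trig expression in θ, then back-substitute tan(θ) = z, sec(θ) = sqrt(z**2 + 1) (absorbing any constant into C).

z*sqrt(z**2 + 1)/2 - log(z + sqrt(z**2 + 1))/2 + C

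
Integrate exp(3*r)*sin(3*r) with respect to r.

Let I denote the integral. Integrate by parts with u = sin(3*r), dv = exp(3*r) dr, so v = exp(3*r)/3: I = exp(3*r)*sin(3*r)/3 − ∫ exp(3*r)*cos(3*r) dr.
Apply parts again with u = cos(3*r), dv = exp(3*r) dr: ∫ exp(3*r)*cos(3*r) dr = exp(3*r)*cos(3*r)/3 + I. Substituting back brings back I: I = exp(3*r)*sin(3*r)/3 - exp(3*r)*cos(3*r)/3 − I.
Solving for I: (1 + 1)·I equals the remaining terms, so I = (1/2)·(exp(3*r)*sin(3*r)/3 - exp(3*r)*cos(3*r)/3).

exp(3*r)*sin(3*r)/6 - exp(3*r)*cos(3*r)/6 + C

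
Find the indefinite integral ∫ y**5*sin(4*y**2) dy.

-y**4*cos(4*y**2)/8 + y**2*sin(4*y**2)/16 + cos(4*y**2)/64 + C

Let u = y², du = 2y dy; rewrite as (1/2)∫ u^2·sin(4u) du.
Now integrate by parts 2 times.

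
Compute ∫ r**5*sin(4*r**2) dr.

-r**4*cos(4*r**2)/8 + r**2*sin(4*r**2)/16 + cos(4*r**2)/64 + C

Let u = r², du = 2r dr; rewrite as (1/2)∫ u^2·sin(4u) du.
Now integrate by parts 2 times.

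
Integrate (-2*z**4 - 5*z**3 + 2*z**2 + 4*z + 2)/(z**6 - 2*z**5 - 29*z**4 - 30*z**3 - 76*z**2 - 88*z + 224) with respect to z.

Factor the denominator: (z - 7)*(z - 1)*(z + 2)*(z + 4)*(z**2 + 4).
Partial-fraction decomposition: (1091*z - 2274)/(10600*(z**2 + 4)) + 87/(1100*(z + 4)) + 5/(216*(z + 2)) - 1/(450*(z - 1)) - 6389/(31482*(z - 7)).
Integrate each term; A/(z−a) gives A·log|z−a|; the (Bz+D)/(z²+p²) term gives a log and an atan.

-6389*log(z - 7)/31482 - log(z - 1)/450 + 5*log(z + 2)/216 + 87*log(z + 4)/1100 + 1091*log(z**2 + 4)/21200 - 1137*atan(z/2)/10600 + C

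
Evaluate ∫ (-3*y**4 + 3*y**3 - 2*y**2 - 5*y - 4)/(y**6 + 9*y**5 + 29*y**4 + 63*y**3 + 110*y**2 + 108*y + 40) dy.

Factor the denominator: (y + 1)**2*(y + 2)*(y + 5)*(y**2 + 4).
Partial-fraction decomposition: (431*y + 1934)/(2900*(y**2 + 4)) + 2279/(1392*(y + 5)) - 37/(12*(y + 2)) + 519/(400*(y + 1)) - 7/(20*(y + 1)**2).
Integrate each term; A/(y−a) gives A·log|y−a|; the (By+D)/(y²+p²) term gives a log and an atan.

519*log(y + 1)/400 - 37*log(y + 2)/12 + 2279*log(y + 5)/1392 + 431*log(y**2 + 4)/5800 + 967*atan(y/2)/2900 + 7/(20*y + 20) + C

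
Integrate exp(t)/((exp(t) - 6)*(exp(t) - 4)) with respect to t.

log(exp(t) - 6)/2 - log(exp(t) - 4)/2 + C

Let u = e^t, du = e^t dt.
The integral becomes ∫ du/((u-4)(u-6)); decompose into partial fractions.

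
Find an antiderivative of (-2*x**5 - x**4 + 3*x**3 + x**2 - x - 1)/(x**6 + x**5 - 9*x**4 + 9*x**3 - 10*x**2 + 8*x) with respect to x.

-log(x)/8 - 11*log(x - 2)/12 + log(x - 1)/10 - 1619*log(x + 4)/2040 - 9*log(x**2 + 1)/68 - 15*atan(x)/34 + C

Factor the denominator: x*(x - 2)*(x - 1)*(x + 4)*(x**2 + 1).
Partial-fraction decomposition: -3*(3*x + 5)/(34*(x**2 + 1)) - 1619/(2040*(x + 4)) + 1/(10*(x - 1)) - 11/(12*(x - 2)) - 1/(8*x).
Integrate each term; A/(x−a) gives A·log|x−a|; the (Bx+D)/(x²+p²) term gives a log and an atan.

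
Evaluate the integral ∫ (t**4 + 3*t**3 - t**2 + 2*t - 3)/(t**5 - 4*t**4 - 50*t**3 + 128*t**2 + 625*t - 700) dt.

Factor the denominator: (t - 7)*(t - 5)*(t - 1)*(t + 4)*(t + 5).
Partial-fraction decomposition: 53/(180*(t + 5)) - 37/(495*(t + 4)) + 1/(360*(t - 1)) - 491/(360*(t - 5)) + 212/(99*(t - 7)).
Integrate each term: A/(t−a) contributes A·log|t−a|.

212*log(t - 7)/99 - 491*log(t - 5)/360 + log(t - 1)/360 - 37*log(t + 4)/495 + 53*log(t + 5)/180 + C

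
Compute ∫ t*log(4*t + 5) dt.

Use integration by parts with u = log(4*t + 5), dv = t dt.
Then du = 4/(4*t + 5) dt and v = t**2/2.

t**2*log(4*t + 5)/2 - t**2/4 + 5*t/8 - 25*log(4*t + 5)/32 + C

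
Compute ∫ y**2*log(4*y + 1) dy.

Use integration by parts with u = log(4*y + 1), dv = y**2 dy.
Then du = 4/(4*y + 1) dy and v = y**3/3.

y**3*log(4*y + 1)/3 - y**3/9 + y**2/24 - y/48 + log(4*y + 1)/192 + C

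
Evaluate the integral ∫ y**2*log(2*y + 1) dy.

Use integration by parts with u = log(2*y + 1), dv = y**2 dy.
Then du = 2/(2*y + 1) dy and v = y**3/3.

y**3*log(2*y + 1)/3 - y**3/9 + y**2/12 - y/12 + log(2*y + 1)/24 + C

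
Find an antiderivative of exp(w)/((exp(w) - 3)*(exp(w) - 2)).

Let u = e^w, du = e^w dw.
The integral becomes ∫ du/((u-3)(u-2)); decompose into partial fractions.

log(exp(w) - 3) - log(exp(w) - 2) + C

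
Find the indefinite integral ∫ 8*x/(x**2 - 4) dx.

Let u = x**2 - 4, so du = (2*x) dx.
Rewriting, the integral becomes 4·∫ 1/u du = 4·log(u).
Substituting back, u = x**2 - 4.

4*log(x**2 - 4) + C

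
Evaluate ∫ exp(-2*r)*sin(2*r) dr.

Let I denote the integral. Integrate by parts with u = sin(2*r), dv = exp(-2*r) dr, so v = -exp(-2*r)/2: I = -exp(-2*r)*sin(2*r)/2 + ∫ exp(-2*r)*cos(2*r) dr.
Apply parts again with u = cos(2*r), dv = exp(-2*r) dr: ∫ exp(-2*r)*cos(2*r) dr = -exp(-2*r)*cos(2*r)/2 − I. Substituting back brings back I: I = -exp(-2*r)*sin(2*r)/2 - exp(-2*r)*cos(2*r)/2 − I.
Solving for I: (1 + 1)·I equals the remaining terms, so I = (1/2)·(-exp(-2*r)*sin(2*r)/2 - exp(-2*r)*cos(2*r)/2).

-exp(-2*r)*sin(2*r)/4 - exp(-2*r)*cos(2*r)/4 + C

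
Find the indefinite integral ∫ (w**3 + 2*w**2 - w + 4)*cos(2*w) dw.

w**3*sin(2*w)/2 + w**2*sin(2*w) + 3*w**2*cos(2*w)/4 - 5*w*sin(2*w)/4 + w*cos(2*w) + 3*sin(2*w)/2 - 5*cos(2*w)/8 + C

Use integration by parts with u = w**3 + 2*w**2 - w + 4, dv = cos(2*w) dw, so v = sin(2*w)/2.
Apply parts 3 times (tabular method): alternate signs, differentiate u down to 0, integrate dv up.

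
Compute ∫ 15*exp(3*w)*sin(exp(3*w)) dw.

Let u = exp(3*w), so du = (3*exp(3*w)) dw.
Rewriting, the integral becomes 5·∫ sin(u) du = 5·-cos(u).
Substituting back, u = exp(3*w).

-5*cos(exp(3*w)) + C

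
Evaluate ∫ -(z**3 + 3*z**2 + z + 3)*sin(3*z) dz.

Use integration by parts with u = z**3 + 3*z**2 + z + 3, dv = -sin(3*z) dz, so v = cos(3*z)/3.
Apply parts 3 times (tabular method): alternate signs, differentiate u down to 0, integrate dv up.

z**3*cos(3*z)/3 - z**2*sin(3*z)/3 + z**2*cos(3*z) - 2*z*sin(3*z)/3 + z*cos(3*z)/9 - sin(3*z)/27 + 7*cos(3*z)/9 + C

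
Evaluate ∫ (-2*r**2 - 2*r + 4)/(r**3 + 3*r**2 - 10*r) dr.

Factor the denominator: r*(r - 2)*(r + 5).
Partial-fraction decomposition: -36/(35*(r + 5)) - 4/(7*(r - 2)) - 2/(5*r).
Integrate each term: A/(r−a) contributes A·log|r−a|.

-2*log(r)/5 - 4*log(r - 2)/7 - 36*log(r + 5)/35 + C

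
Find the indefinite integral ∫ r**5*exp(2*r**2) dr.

Let u = r², du = 2r dr; rewrite as (1/2)∫ u^2·exp(2u) du.
Now integrate by parts 2 times.

(2*r**4 - 2*r**2 + 1)*exp(2*r**2)/8 + C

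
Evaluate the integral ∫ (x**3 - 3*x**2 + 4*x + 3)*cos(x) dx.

Use integration by parts with u = x**3 - 3*x**2 + 4*x + 3, dv = cos(x) dx, so v = sin(x).
Apply parts 3 times (tabular method): alternate signs, differentiate u down to 0, integrate dv up.

x**3*sin(x) - 3*x**2*sin(x) + 3*x**2*cos(x) - 2*x*sin(x) - 6*x*cos(x) + 9*sin(x) - 2*cos(x) + C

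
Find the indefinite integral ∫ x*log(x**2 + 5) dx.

Let u = x**2 + 5, so du = (2*x) dx.
The integral becomes (1/2)·∫ log(u) du; integrate by parts with u′=log(u), dv′=du.

x**2*log(x**2 + 5)/2 - x**2/2 + 5*log(x**2 + 5)/2 + C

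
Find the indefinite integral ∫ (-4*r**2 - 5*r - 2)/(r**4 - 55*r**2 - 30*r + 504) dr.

-233*log(r - 7)/572 + 53*log(r - 3)/252 - 23*log(r + 4)/77 + 58*log(r + 6)/117 + C

Factor the denominator: (r - 7)*(r - 3)*(r + 4)*(r + 6).
Partial-fraction decomposition: 58/(117*(r + 6)) - 23/(77*(r + 4)) + 53/(252*(r - 3)) - 233/(572*(r - 7)).
Integrate each term: A/(r−a) contributes A·log|r−a|.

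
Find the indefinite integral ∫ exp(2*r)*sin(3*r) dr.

2*exp(2*r)*sin(3*r)/13 - 3*exp(2*r)*cos(3*r)/13 + C

Let I denote the integral. Integrate by parts with u = sin(3*r), dv = exp(2*r) dr, so v = exp(2*r)/2: I = exp(2*r)*sin(3*r)/2 − (3/2)·∫ exp(2*r)*cos(3*r) dr.
Apply parts again with u = cos(3*r), dv = exp(2*r) dr: ∫ exp(2*r)*cos(3*r) dr = exp(2*r)*cos(3*r)/2 + (3/2)·I. Substituting back brings back I: I = exp(2*r)*sin(3*r)/2 - 3*exp(2*r)*cos(3*r)/4 − (9/4)·I.
Solving for I: (1 + 9/4)·I equals the remaining terms, so I = (4/13)·(exp(2*r)*sin(3*r)/2 - 3*exp(2*r)*cos(3*r)/4).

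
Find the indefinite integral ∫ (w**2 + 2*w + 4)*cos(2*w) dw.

Use integration by parts with u = w**2 + 2*w + 4, dv = cos(2*w) dw, so v = sin(2*w)/2.
Apply parts 2 times (tabular method): alternate signs, differentiate u down to 0, integrate dv up.

w**2*sin(2*w)/2 + w*sin(2*w) + w*cos(2*w)/2 + 7*sin(2*w)/4 + cos(2*w)/2 + C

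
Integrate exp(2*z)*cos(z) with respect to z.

Let I denote the integral. Integrate by parts with u = cos(z), dv = exp(2*z) dz, so v = exp(2*z)/2: I = exp(2*z)*cos(z)/2 + (1/2)·∫ exp(2*z)*sin(z) dz.
Apply parts again with u = sin(z), dv = exp(2*z) dz: ∫ exp(2*z)*sin(z) dz = exp(2*z)*sin(z)/2 − (1/2)·I. Substituting back brings back I: I = exp(2*z)*sin(z)/4 + exp(2*z)*cos(z)/2 − (1/4)·I.
Solving for I: (1 + 1/4)·I equals the remaining terms, so I = (4/5)·(exp(2*z)*sin(z)/4 + exp(2*z)*cos(z)/2).

exp(2*z)*sin(z)/5 + 2*exp(2*z)*cos(z)/5 + C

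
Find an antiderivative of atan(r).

Use integration by parts with u = arctan(r), dv = dr.
Then du = 1/(r**2 + 1) dr.

r*atan(r) - log(r**2 + 1)/2 + C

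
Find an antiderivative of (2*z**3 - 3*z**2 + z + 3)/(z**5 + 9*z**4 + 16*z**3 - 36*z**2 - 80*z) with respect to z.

Factor the denominator: z*(z - 2)*(z + 2)*(z + 4)*(z + 5).
Partial-fraction decomposition: -109/(35*(z + 5)) + 59/(16*(z + 4)) - 9/(16*(z + 2)) + 3/(112*(z - 2)) - 3/(80*z).
Integrate each term: A/(z−a) contributes A·log|z−a|.

-3*log(z)/80 + 3*log(z - 2)/112 - 9*log(z + 2)/16 + 59*log(z + 4)/16 - 109*log(z + 5)/35 + C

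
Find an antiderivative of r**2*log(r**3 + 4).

r**3*log(r**3 + 4)/3 - r**3/3 + 4*log(r**3 + 4)/3 + C

Let u = r**3 + 4, so du = (3*r**2) dr.
The integral becomes (1/3)·∫ log(u) du; integrate by parts with u′=log(u), dv′=du.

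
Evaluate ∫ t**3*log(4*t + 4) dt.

t**4*log(4*t + 4)/4 - t**4/16 + t**3/12 - t**2/8 + t/4 - log(t + 1)/4 + C

Use integration by parts with u = log(4*t + 4), dv = t**3 dt.
Then du = 4/(4*t + 4) dt and v = t**4/4.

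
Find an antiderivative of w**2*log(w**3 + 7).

w**3*log(w**3 + 7)/3 - w**3/3 + 7*log(w**3 + 7)/3 + C

Let u = w**3 + 7, so du = (3*w**2) dw.
The integral becomes (1/3)·∫ log(u) du; integrate by parts with u′=log(u), dv′=du.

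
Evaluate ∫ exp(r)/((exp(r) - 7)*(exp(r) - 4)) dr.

Let u = e^r, du = e^r dr.
The integral becomes ∫ du/((u-7)(u-4)); decompose into partial fractions.

log(exp(r) - 7)/3 - log(exp(r) - 4)/3 + C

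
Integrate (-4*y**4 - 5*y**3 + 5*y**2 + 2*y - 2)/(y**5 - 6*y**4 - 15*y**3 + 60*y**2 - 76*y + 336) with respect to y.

Factor the denominator: (y - 7)*(y - 3)*(y + 4)*(y**2 + 4).
Partial-fraction decomposition: (199*y - 5656)/(6890*(y**2 + 4)) - 317/(770*(y + 4)) + 205/(182*(y - 3)) - 5531/(1166*(y - 7)).
Integrate each term; A/(y−a) gives A·log|y−a|; the (By+D)/(y²+p²) term gives a log and an atan.

-5531*log(y - 7)/1166 + 205*log(y - 3)/182 - 317*log(y + 4)/770 + 199*log(y**2 + 4)/13780 - 1414*atan(y/2)/3445 + C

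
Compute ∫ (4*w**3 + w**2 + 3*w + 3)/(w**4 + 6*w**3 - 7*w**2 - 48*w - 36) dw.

43*log(w - 3)/60 + 3*log(w + 1)/20 - 31*log(w + 2)/20 + 281*log(w + 6)/60 + C

Factor the denominator: (w - 3)*(w + 1)*(w + 2)*(w + 6).
Partial-fraction decomposition: 281/(60*(w + 6)) - 31/(20*(w + 2)) + 3/(20*(w + 1)) + 43/(60*(w - 3)).
Integrate each term: A/(w−a) contributes A·log|w−a|.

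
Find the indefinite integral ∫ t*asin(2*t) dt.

t**2*asin(2*t)/2 + t*sqrt(-4*t**2 + 1)/8 - asin(2*t)/16 + C

Use integration by parts with u = arcsin(2*t), dv = t dt.
Then du = 2/sqrt(-4*t**2 + 1) dt.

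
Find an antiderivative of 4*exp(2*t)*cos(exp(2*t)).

Let u = exp(2*t), so du = (2*exp(2*t)) dt.
Rewriting, the integral becomes 2·∫ cos(u) du = 2·sin(u).
Substituting back, u = exp(2*t).

2*sin(exp(2*t)) + C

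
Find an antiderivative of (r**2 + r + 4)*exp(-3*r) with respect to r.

(-9*r**2 - 15*r - 41)*exp(-3*r)/27 + C

Use integration by parts with u = r**2 + r + 4, dv = exp(-3*r) dr, so v = -exp(-3*r)/3.
Apply parts 2 times (tabular method): alternate signs, differentiate u down to 0, integrate dv up.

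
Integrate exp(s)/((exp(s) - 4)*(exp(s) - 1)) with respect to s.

Let u = e^s, du = e^s ds.
The integral becomes ∫ du/((u-1)(u-4)); decompose into partial fractions.

log(exp(s) - 4)/3 - log(exp(s) - 1)/3 + C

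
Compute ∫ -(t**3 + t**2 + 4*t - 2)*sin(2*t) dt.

t**3*cos(2*t)/2 - 3*t**2*sin(2*t)/4 + t**2*cos(2*t)/2 - t*sin(2*t)/2 + 5*t*cos(2*t)/4 - 5*sin(2*t)/8 - 5*cos(2*t)/4 + C

Use integration by parts with u = t**3 + t**2 + 4*t - 2, dv = -sin(2*t) dt, so v = cos(2*t)/2.
Apply parts 3 times (tabular method): alternate signs, differentiate u down to 0, integrate dv up.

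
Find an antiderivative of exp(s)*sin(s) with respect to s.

exp(s)*sin(s)/2 - exp(s)*cos(s)/2 + C

Let I denote the integral. Integrate by parts with u = sin(s), dv = exp(s) ds, so v = exp(s): I = exp(s)*sin(s) − ∫ exp(s)*cos(s) ds.
Apply parts again with u = cos(s), dv = exp(s) ds: ∫ exp(s)*cos(s) ds = exp(s)*cos(s) + I. Substituting back brings back I: I = exp(s)*sin(s) - exp(s)*cos(s) − I.
Solving for I: (1 + 1)·I equals the remaining terms, so I = (1/2)·(exp(s)*sin(s) - exp(s)*cos(s)).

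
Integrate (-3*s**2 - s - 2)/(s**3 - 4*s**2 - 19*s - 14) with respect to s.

-13*log(s - 7)/6 + log(s + 1)/2 - 4*log(s + 2)/3 + C

Factor the denominator: (s - 7)*(s + 1)*(s + 2).
Partial-fraction decomposition: -4/(3*(s + 2)) + 1/(2*(s + 1)) - 13/(6*(s - 7)).
Integrate each term: A/(s−a) contributes A·log|s−a|.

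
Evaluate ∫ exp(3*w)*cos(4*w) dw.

4*exp(3*w)*sin(4*w)/25 + 3*exp(3*w)*cos(4*w)/25 + C

Let I denote the integral. Integrate by parts with u = cos(4*w), dv = exp(3*w) dw, so v = exp(3*w)/3: I = exp(3*w)*cos(4*w)/3 + (4/3)·∫ exp(3*w)*sin(4*w) dw.
Apply parts again with u = sin(4*w), dv = exp(3*w) dw: ∫ exp(3*w)*sin(4*w) dw = exp(3*w)*sin(4*w)/3 − (4/3)·I. Substituting back brings back I: I = 4*exp(3*w)*sin(4*w)/9 + exp(3*w)*cos(4*w)/3 − (16/9)·I.
Solving for I: (1 + 16/9)·I equals the remaining terms, so I = (9/25)·(4*exp(3*w)*sin(4*w)/9 + exp(3*w)*cos(4*w)/3).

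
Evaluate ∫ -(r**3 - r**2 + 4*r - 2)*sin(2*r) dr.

Use integration by parts with u = r**3 - r**2 + 4*r - 2, dv = -sin(2*r) dr, so v = cos(2*r)/2.
Apply parts 3 times (tabular method): alternate signs, differentiate u down to 0, integrate dv up.

r**3*cos(2*r)/2 - 3*r**2*sin(2*r)/4 - r**2*cos(2*r)/2 + r*sin(2*r)/2 + 5*r*cos(2*r)/4 - 5*sin(2*r)/8 - 3*cos(2*r)/4 + C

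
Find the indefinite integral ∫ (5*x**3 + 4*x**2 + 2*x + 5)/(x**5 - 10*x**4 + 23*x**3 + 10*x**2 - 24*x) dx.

-5*log(x)/24 + 1241*log(x - 6)/420 - 397*log(x - 4)/120 + 8*log(x - 1)/15 + log(x + 1)/35 + C

Factor the denominator: x*(x - 6)*(x - 4)*(x - 1)*(x + 1).
Partial-fraction decomposition: 1/(35*(x + 1)) + 8/(15*(x - 1)) - 397/(120*(x - 4)) + 1241/(420*(x - 6)) - 5/(24*x).
Integrate each term: A/(x−a) contributes A·log|x−a|.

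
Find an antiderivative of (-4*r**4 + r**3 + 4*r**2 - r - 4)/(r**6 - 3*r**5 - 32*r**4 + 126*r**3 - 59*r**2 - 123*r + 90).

Factor the denominator: (r - 5)*(r - 3)*(r - 1)**2*(r + 1)*(r + 6).
Partial-fraction decomposition: 5254/(24255*(r + 6)) - 1/(120*(r + 1)) - 45/(784*(r - 1)) - 1/(28*(r - 1)**2) + 67/(72*(r - 3)) - 571/(528*(r - 5)).
Integrate each term; A/(r−a) gives A·log|r−a|; A/(r−a)² gives −A/(r−a).

-571*log(r - 5)/528 + 67*log(r - 3)/72 - 45*log(r - 1)/784 - log(r + 1)/120 + 5254*log(r + 6)/24255 + 1/(28*r - 28) + C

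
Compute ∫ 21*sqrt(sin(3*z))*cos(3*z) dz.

14*sin(3*z)**(3/2)/3 + C

Let u = sin(3*z), so du = (3*cos(3*z)) dz.
Rewriting, the integral becomes 7·∫ √u du = 7·(2/3)u^(3/2).
Substituting back, u = sin(3*z).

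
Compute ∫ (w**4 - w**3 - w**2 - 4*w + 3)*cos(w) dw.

Use integration by parts with u = w**4 - w**3 - w**2 - 4*w + 3, dv = cos(w) dw, so v = sin(w).
Apply parts 4 times (tabular method): alternate signs, differentiate u down to 0, integrate dv up.

w**4*sin(w) - w**3*sin(w) + 4*w**3*cos(w) - 13*w**2*sin(w) - 3*w**2*cos(w) + 2*w*sin(w) - 26*w*cos(w) + 29*sin(w) + 2*cos(w) + C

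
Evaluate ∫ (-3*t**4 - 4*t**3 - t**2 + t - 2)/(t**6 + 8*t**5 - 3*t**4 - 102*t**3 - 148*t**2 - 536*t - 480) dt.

-173*log(t - 4)/1500 + 3*log(t + 1)/500 - 469*log(t + 5)/348 + 767*log(t + 6)/500 - 279*log(t**2 + 4)/7250 - 487*atan(t/2)/14500 + C

Factor the denominator: (t - 4)*(t + 1)*(t + 5)*(t + 6)*(t**2 + 4).
Partial-fraction decomposition: -(558*t + 487)/(7250*(t**2 + 4)) + 767/(500*(t + 6)) - 469/(348*(t + 5)) + 3/(500*(t + 1)) - 173/(1500*(t - 4)).
Integrate each term; A/(t−a) gives A·log|t−a|; the (Bt+D)/(t²+p²) term gives a log and an atan.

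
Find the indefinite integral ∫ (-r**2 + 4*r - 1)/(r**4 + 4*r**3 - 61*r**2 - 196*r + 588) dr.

-11*log(r - 7)/455 - log(r - 2)/120 - 61*log(r + 6)/104 + 13*log(r + 7)/21 + C

Factor the denominator: (r - 7)*(r - 2)*(r + 6)*(r + 7).
Partial-fraction decomposition: 13/(21*(r + 7)) - 61/(104*(r + 6)) - 1/(120*(r - 2)) - 11/(455*(r - 7)).
Integrate each term: A/(r−a) contributes A·log|r−a|.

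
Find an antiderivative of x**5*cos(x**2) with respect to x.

Let u = x², du = 2x dx; rewrite as (1/2)∫ u^2·cos(1u) du.
Now integrate by parts 2 times.

x**4*sin(x**2)/2 + x**2*cos(x**2) - sin(x**2) + C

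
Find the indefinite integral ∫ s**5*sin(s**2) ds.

-s**4*cos(s**2)/2 + s**2*sin(s**2) + cos(s**2) + C

Let u = s², du = 2s ds; rewrite as (1/2)∫ u^2·sin(1u) du.
Now integrate by parts 2 times.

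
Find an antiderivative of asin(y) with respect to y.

y*asin(y) + sqrt(-y**2 + 1) + C

Use integration by parts with u = arcsin(y), dv = dy.
Then du = 1/sqrt(-y**2 + 1) dy.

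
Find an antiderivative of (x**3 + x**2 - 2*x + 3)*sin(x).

Use integration by parts with u = x**3 + x**2 - 2*x + 3, dv = sin(x) dx, so v = -cos(x).
Apply parts 3 times (tabular method): alternate signs, differentiate u down to 0, integrate dv up.

-x**3*cos(x) + 3*x**2*sin(x) - x**2*cos(x) + 2*x*sin(x) + 8*x*cos(x) - 8*sin(x) - cos(x) + C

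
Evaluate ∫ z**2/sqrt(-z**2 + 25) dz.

-z*sqrt(-z**2 + 25)/2 + 25*asin(z/5)/2 + C

Substitute z = 5·sin(θ), so dz = 5·cos(θ) dθ and the radical becomes sqrt(-z**2 + 25) = 5·cos(θ) by the Pythagorean identity.
Integrate the resulting trig expression in θ, then back-substitute θ = asin(z/5), sin(θ) = z/5, cos(θ) = sqrt(-z**2 + 25)/5 (absorbing any constant into C).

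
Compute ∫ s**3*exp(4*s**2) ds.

(4*s**2 - 1)*exp(4*s**2)/32 + C

Let u = s², du = 2s ds; rewrite as (1/2)∫ u^1·exp(4u) du.
Now integrate by parts 1 time.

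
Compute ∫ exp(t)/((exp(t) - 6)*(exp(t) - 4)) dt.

log(exp(t) - 6)/2 - log(exp(t) - 4)/2 + C

Let u = e^t, du = e^t dt.
The integral becomes ∫ du/((u-4)(u-6)); decompose into partial fractions.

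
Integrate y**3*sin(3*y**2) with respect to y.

-y**2*cos(3*y**2)/6 + sin(3*y**2)/18 + C

Let u = y², du = 2y dy; rewrite as (1/2)∫ u^1·sin(3u) du.
Now integrate by parts 1 time.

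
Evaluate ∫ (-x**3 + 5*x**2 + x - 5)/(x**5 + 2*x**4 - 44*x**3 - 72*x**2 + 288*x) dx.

-5*log(x)/288 - 7*log(x - 6)/576 - 3*log(x - 2)/128 - 9*log(x + 4)/32 + 385*log(x + 6)/1152 + C

Factor the denominator: x*(x - 6)*(x - 2)*(x + 4)*(x + 6).
Partial-fraction decomposition: 385/(1152*(x + 6)) - 9/(32*(x + 4)) - 3/(128*(x - 2)) - 7/(576*(x - 6)) - 5/(288*x).
Integrate each term: A/(x−a) contributes A·log|x−a|.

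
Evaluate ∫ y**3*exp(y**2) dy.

(y**2 - 1)*exp(y**2)/2 + C

Let u = y², du = 2y dy; rewrite as (1/2)∫ u^1·exp(1u) du.
Now integrate by parts 1 time.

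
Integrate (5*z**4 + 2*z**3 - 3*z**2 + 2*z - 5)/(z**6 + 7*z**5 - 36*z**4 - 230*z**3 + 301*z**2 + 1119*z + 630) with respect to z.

Factor the denominator: (z - 5)*(z - 3)*(z + 1)**2*(z + 6)*(z + 7).
Partial-fraction decomposition: -11153/(4320*(z + 7)) + 5923/(2475*(z + 6)) - 127/(14400*(z + 1)) - 7/(720*(z + 1)**2) - 433/(2880*(z - 3)) + 3305/(9504*(z - 5)).
Integrate each term; A/(z−a) gives A·log|z−a|; A/(z−a)² gives −A/(z−a).

3305*log(z - 5)/9504 - 433*log(z - 3)/2880 - 127*log(z + 1)/14400 + 5923*log(z + 6)/2475 - 11153*log(z + 7)/4320 + 7/(720*z + 720) + C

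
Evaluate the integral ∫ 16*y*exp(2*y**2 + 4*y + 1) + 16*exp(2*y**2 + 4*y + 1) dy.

4*exp(2*y**2 + 4*y + 1) + C

Let u = 2*y**2 + 4*y + 1, so du = (4*y + 4) dy.
Rewriting, the integral becomes 4·∫ e^u du = 4·e^u.
Substituting back, u = 2*y**2 + 4*y + 1.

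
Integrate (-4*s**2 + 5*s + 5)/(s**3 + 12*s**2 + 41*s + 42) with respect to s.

-21*log(s + 2)/5 + 23*log(s + 3)/2 - 113*log(s + 7)/10 + C

Factor the denominator: (s + 2)*(s + 3)*(s + 7).
Partial-fraction decomposition: -113/(10*(s + 7)) + 23/(2*(s + 3)) - 21/(5*(s + 2)).
Integrate each term: A/(s−a) contributes A·log|s−a|.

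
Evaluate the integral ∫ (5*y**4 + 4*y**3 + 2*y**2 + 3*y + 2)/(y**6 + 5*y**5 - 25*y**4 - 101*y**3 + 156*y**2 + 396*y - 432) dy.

113*log(y - 4)/210 - 8*log(y - 2)/25 + log(y - 1)/21 + 1354*log(y + 3)/1575 - 709*log(y + 6)/630 + 11/(15*y + 45) + C

Factor the denominator: (y - 4)*(y - 2)*(y - 1)*(y + 3)**2*(y + 6).
Partial-fraction decomposition: -709/(630*(y + 6)) + 1354/(1575*(y + 3)) - 11/(15*(y + 3)**2) + 1/(21*(y - 1)) - 8/(25*(y - 2)) + 113/(210*(y - 4)).
Integrate each term; A/(y−a) gives A·log|y−a|; A/(y−a)² gives −A/(y−a).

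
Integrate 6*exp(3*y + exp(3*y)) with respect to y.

Let u = exp(3*y), so du = (3*exp(3*y)) dy.
Rewriting, the integral becomes 2·∫ e^u du = 2·e^u.
Substituting back, u = exp(3*y).

2*exp(exp(3*y)) + C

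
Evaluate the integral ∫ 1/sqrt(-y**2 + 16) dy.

asin(y/4) + C

Substitute y = 4·sin(θ), so dy = 4·cos(θ) dθ and the radical becomes sqrt(-y**2 + 16) = 4·cos(θ) by the Pythagorean identity.
Integrate the resulting trig expression in θ, then back-substitute θ = asin(y/4), sin(θ) = y/4, cos(θ) = sqrt(-y**2 + 16)/4 (absorbing any constant into C).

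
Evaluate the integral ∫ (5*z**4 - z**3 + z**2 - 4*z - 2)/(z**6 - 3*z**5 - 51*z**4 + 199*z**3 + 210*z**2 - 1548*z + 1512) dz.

3137*log(z - 6)/2808 - 373*log(z - 3)/180 + 6299*log(z - 2)/5400 + 451*log(z + 3)/5400 - 4141*log(z + 7)/14040 - 11/(30*z - 60) + C

Factor the denominator: (z - 6)*(z - 3)*(z - 2)**2*(z + 3)*(z + 7).
Partial-fraction decomposition: -4141/(14040*(z + 7)) + 451/(5400*(z + 3)) + 6299/(5400*(z - 2)) + 11/(30*(z - 2)**2) - 373/(180*(z - 3)) + 3137/(2808*(z - 6)).
Integrate each term; A/(z−a) gives A·log|z−a|; A/(z−a)² gives −A/(z−a).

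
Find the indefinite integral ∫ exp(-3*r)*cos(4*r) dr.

4*exp(-3*r)*sin(4*r)/25 - 3*exp(-3*r)*cos(4*r)/25 + C

Let I denote the integral. Integrate by parts with u = cos(4*r), dv = exp(-3*r) dr, so v = -exp(-3*r)/3: I = -exp(-3*r)*cos(4*r)/3 − (4/3)·∫ exp(-3*r)*sin(4*r) dr.
Apply parts again with u = sin(4*r), dv = exp(-3*r) dr: ∫ exp(-3*r)*sin(4*r) dr = -exp(-3*r)*sin(4*r)/3 + (4/3)·I. Substituting back brings back I: I = 4*exp(-3*r)*sin(4*r)/9 - exp(-3*r)*cos(4*r)/3 − (16/9)·I.
Solving for I: (1 + 16/9)·I equals the remaining terms, so I = (9/25)·(4*exp(-3*r)*sin(4*r)/9 - exp(-3*r)*cos(4*r)/3).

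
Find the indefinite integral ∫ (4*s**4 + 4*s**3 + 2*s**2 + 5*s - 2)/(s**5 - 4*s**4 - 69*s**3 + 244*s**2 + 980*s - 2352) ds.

Factor the denominator: (s - 7)*(s - 6)*(s - 2)*(s + 4)*(s + 7).
Partial-fraction decomposition: 8293/(4914*(s + 7)) - 389/(990*(s + 4)) + 14/(135*(s - 2)) - 1537/(130*(s - 6)) + 11107/(770*(s - 7)).
Integrate each term: A/(s−a) contributes A·log|s−a|.

11107*log(s - 7)/770 - 1537*log(s - 6)/130 + 14*log(s - 2)/135 - 389*log(s + 4)/990 + 8293*log(s + 7)/4914 + C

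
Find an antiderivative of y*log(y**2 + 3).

y**2*log(y**2 + 3)/2 - y**2/2 + 3*log(y**2 + 3)/2 + C

Let u = y**2 + 3, so du = (2*y) dy.
The integral becomes (1/2)·∫ log(u) du; integrate by parts with u′=log(u), dv′=du.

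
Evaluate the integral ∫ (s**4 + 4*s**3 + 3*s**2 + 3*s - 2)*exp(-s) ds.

Use integration by parts with u = s**4 + 4*s**3 + 3*s**2 + 3*s - 2, dv = exp(-s) ds, so v = -exp(-s).
Apply parts 4 times (tabular method): alternate signs, differentiate u down to 0, integrate dv up.

(-s**4 - 8*s**3 - 27*s**2 - 57*s - 55)*exp(-s) + C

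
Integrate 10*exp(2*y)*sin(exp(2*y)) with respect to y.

-5*cos(exp(2*y)) + C

Let u = exp(2*y), so du = (2*exp(2*y)) dy.
Rewriting, the integral becomes 5·∫ sin(u) du = 5·-cos(u).
Substituting back, u = exp(2*y).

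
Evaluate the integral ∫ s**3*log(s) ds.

Use integration by parts with u = log(s), dv = s**3 ds.
Then du = 1/s ds and v = s**4/4.

s**4*log(s)/4 - s**4/16 + C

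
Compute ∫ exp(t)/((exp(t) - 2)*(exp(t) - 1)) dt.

log(exp(t) - 2) - log(exp(t) - 1) + C

Let u = e^t, du = e^t dt.
The integral becomes ∫ du/((u-2)(u-1)); decompose into partial fractions.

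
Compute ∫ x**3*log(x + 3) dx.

x**4*log(x + 3)/4 - x**4/16 + x**3/4 - 9*x**2/8 + 27*x/4 - 81*log(x + 3)/4 + C

Use integration by parts with u = log(x + 3), dv = x**3 dx.
Then du = 1/(x + 3) dx and v = x**4/4.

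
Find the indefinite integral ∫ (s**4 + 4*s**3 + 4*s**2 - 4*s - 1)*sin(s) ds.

-s**4*cos(s) + 4*s**3*sin(s) - 4*s**3*cos(s) + 12*s**2*sin(s) + 8*s**2*cos(s) - 16*s*sin(s) + 28*s*cos(s) - 28*sin(s) - 15*cos(s) + C

Use integration by parts with u = s**4 + 4*s**3 + 4*s**2 - 4*s - 1, dv = sin(s) ds, so v = -cos(s).
Apply parts 4 times (tabular method): alternate signs, differentiate u down to 0, integrate dv up.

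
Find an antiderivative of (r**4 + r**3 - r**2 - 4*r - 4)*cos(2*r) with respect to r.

r**4*sin(2*r)/2 + r**3*sin(2*r)/2 + r**3*cos(2*r) - 2*r**2*sin(2*r) + 3*r**2*cos(2*r)/4 - 11*r*sin(2*r)/4 - 2*r*cos(2*r) - sin(2*r) - 11*cos(2*r)/8 + C

Use integration by parts with u = r**4 + r**3 - r**2 - 4*r - 4, dv = cos(2*r) dr, so v = sin(2*r)/2.
Apply parts 4 times (tabular method): alternate signs, differentiate u down to 0, integrate dv up.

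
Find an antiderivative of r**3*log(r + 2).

Use integration by parts with u = log(r + 2), dv = r**3 dr.
Then du = 1/(r + 2) dr and v = r**4/4.

r**4*log(r + 2)/4 - r**4/16 + r**3/6 - r**2/2 + 2*r - 4*log(r + 2) + C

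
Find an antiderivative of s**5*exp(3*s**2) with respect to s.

(9*s**4 - 6*s**2 + 2)*exp(3*s**2)/54 + C

Let u = s², du = 2s ds; rewrite as (1/2)∫ u^2·exp(3u) du.
Now integrate by parts 2 times.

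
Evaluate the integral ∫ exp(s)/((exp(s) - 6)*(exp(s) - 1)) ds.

log(exp(s) - 6)/5 - log(exp(s) - 1)/5 + C

Let u = e^s, du = e^s ds.
The integral becomes ∫ du/((u-6)(u-1)); decompose into partial fractions.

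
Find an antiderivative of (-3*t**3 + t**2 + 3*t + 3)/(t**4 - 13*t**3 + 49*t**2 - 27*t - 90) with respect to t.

Factor the denominator: (t - 6)*(t - 5)*(t - 3)*(t + 1).
Partial-fraction decomposition: -1/(42*(t + 1)) - 5/(2*(t - 3)) + 83/(3*(t - 5)) - 197/(7*(t - 6)).
Integrate each term: A/(t−a) contributes A·log|t−a|.

-197*log(t - 6)/7 + 83*log(t - 5)/3 - 5*log(t - 3)/2 - log(t + 1)/42 + C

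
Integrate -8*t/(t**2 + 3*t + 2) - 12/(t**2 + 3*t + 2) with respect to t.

Let u = t**2 + 3*t + 2, so du = (2*t + 3) dt.
Rewriting, the integral becomes -4·∫ 1/u du = -4·log(u).
Substituting back, u = t**2 + 3*t + 2.

-4*log(t**2 + 3*t + 2) + C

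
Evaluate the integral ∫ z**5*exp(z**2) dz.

(z**4 - 2*z**2 + 2)*exp(z**2)/2 + C

Let u = z², du = 2z dz; rewrite as (1/2)∫ u^2·exp(1u) du.
Now integrate by parts 2 times.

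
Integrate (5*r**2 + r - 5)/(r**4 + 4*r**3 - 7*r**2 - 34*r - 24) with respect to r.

Factor the denominator: (r - 3)*(r + 1)*(r + 2)*(r + 4).
Partial-fraction decomposition: -71/(42*(r + 4)) + 13/(10*(r + 2)) + 1/(12*(r + 1)) + 43/(140*(r - 3)).
Integrate each term: A/(r−a) contributes A·log|r−a|.

43*log(r - 3)/140 + log(r + 1)/12 + 13*log(r + 2)/10 - 71*log(r + 4)/42 + C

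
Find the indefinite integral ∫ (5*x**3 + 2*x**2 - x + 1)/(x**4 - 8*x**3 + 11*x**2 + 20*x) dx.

Factor the denominator: x*(x - 5)*(x - 4)*(x + 1).
Partial-fraction decomposition: 1/(30*(x + 1)) - 349/(20*(x - 4)) + 671/(30*(x - 5)) + 1/(20*x).
Integrate each term: A/(x−a) contributes A·log|x−a|.

log(x)/20 + 671*log(x - 5)/30 - 349*log(x - 4)/20 + log(x + 1)/30 + C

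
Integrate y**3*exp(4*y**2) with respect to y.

(4*y**2 - 1)*exp(4*y**2)/32 + C

Let u = y², du = 2y dy; rewrite as (1/2)∫ u^1·exp(4u) du.
Now integrate by parts 1 time.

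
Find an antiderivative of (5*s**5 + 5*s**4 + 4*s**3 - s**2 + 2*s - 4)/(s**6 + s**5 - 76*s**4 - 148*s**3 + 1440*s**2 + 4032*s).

-log(s)/1008 + 97373*log(s - 7)/11011 - 11549*log(s - 6)/1800 - 306113*log(s + 4)/48400 + 8329*log(s + 6)/936 - 1031/(220*s + 880) + C

Factor the denominator: s*(s - 7)*(s - 6)*(s + 4)**2*(s + 6).
Partial-fraction decomposition: 8329/(936*(s + 6)) - 306113/(48400*(s + 4)) + 1031/(220*(s + 4)**2) - 11549/(1800*(s - 6)) + 97373/(11011*(s - 7)) - 1/(1008*s).
Integrate each term; A/(s−a) gives A·log|s−a|; A/(s−a)² gives −A/(s−a).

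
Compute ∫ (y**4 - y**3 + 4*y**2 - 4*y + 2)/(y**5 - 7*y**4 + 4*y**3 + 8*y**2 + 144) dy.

601*log(y - 6)/480 - 16*log(y - 3)/39 + 5*log(y + 2)/32 + log(y**2 + 4)/1040 + atan(y/2)/65 + C

Factor the denominator: (y - 6)*(y - 3)*(y + 2)*(y**2 + 4).
Partial-fraction decomposition: (y + 16)/(520*(y**2 + 4)) + 5/(32*(y + 2)) - 16/(39*(y - 3)) + 601/(480*(y - 6)).
Integrate each term; A/(y−a) gives A·log|y−a|; the (By+D)/(y²+p²) term gives a log and an atan.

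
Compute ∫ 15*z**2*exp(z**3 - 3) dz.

5*exp(z**3 - 3) + C

Let u = z**3 - 3, so du = (3*z**2) dz.
Rewriting, the integral becomes 5·∫ e^u du = 5·e^u.
Substituting back, u = z**3 - 3.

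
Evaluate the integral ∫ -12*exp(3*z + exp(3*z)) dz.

-4*exp(exp(3*z)) + C

Let u = exp(3*z), so du = (3*exp(3*z)) dz.
Rewriting, the integral becomes -4·∫ e^u du = -4·e^u.
Substituting back, u = exp(3*z).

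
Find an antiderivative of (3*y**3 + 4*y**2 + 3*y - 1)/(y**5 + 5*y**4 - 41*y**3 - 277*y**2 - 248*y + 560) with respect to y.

Factor the denominator: (y - 7)*(y - 1)*(y + 4)**2*(y + 5).
Partial-fraction decomposition: -97/(24*(y + 5)) + 11824/(3025*(y + 4)) - 141/(55*(y + 4)**2) - 1/(100*(y - 1)) + 415/(2904*(y - 7)).
Integrate each term; A/(y−a) gives A·log|y−a|; A/(y−a)² gives −A/(y−a).

415*log(y - 7)/2904 - log(y - 1)/100 + 11824*log(y + 4)/3025 - 97*log(y + 5)/24 + 141/(55*y + 220) + C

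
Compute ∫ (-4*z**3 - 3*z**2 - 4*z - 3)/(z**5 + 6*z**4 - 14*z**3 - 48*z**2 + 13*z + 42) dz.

-3*log(z - 3)/8 + 7*log(z - 1)/48 + log(z + 1)/24 - log(z + 2)/3 + 25*log(z + 7)/48 + C

Factor the denominator: (z - 3)*(z - 1)*(z + 1)*(z + 2)*(z + 7).
Partial-fraction decomposition: 25/(48*(z + 7)) - 1/(3*(z + 2)) + 1/(24*(z + 1)) + 7/(48*(z - 1)) - 3/(8*(z - 3)).
Integrate each term: A/(z−a) contributes A·log|z−a|.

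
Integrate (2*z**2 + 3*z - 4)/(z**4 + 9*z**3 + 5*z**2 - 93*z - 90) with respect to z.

Factor the denominator: (z - 3)*(z + 1)*(z + 5)*(z + 6).
Partial-fraction decomposition: -10/(9*(z + 6)) + 31/(32*(z + 5)) + 1/(16*(z + 1)) + 23/(288*(z - 3)).
Integrate each term: A/(z−a) contributes A·log|z−a|.

23*log(z - 3)/288 + log(z + 1)/16 + 31*log(z + 5)/32 - 10*log(z + 6)/9 + C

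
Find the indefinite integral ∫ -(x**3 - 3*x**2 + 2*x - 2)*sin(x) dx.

x**3*cos(x) - 3*x**2*sin(x) - 3*x**2*cos(x) + 6*x*sin(x) - 4*x*cos(x) + 4*sin(x) + 4*cos(x) + C

Use integration by parts with u = x**3 - 3*x**2 + 2*x - 2, dv = -sin(x) dx, so v = cos(x).
Apply parts 3 times (tabular method): alternate signs, differentiate u down to 0, integrate dv up.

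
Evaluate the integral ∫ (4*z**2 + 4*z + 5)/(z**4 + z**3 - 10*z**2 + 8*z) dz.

5*log(z)/8 + 29*log(z - 2)/12 - 13*log(z - 1)/5 - 53*log(z + 4)/120 + C

Factor the denominator: z*(z - 2)*(z - 1)*(z + 4).
Partial-fraction decomposition: -53/(120*(z + 4)) - 13/(5*(z - 1)) + 29/(12*(z - 2)) + 5/(8*z).
Integrate each term: A/(z−a) contributes A·log|z−a|.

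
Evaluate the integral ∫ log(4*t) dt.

Use integration by parts with u = log(4*t), dv = dt.
Then du = 1/t dt and v = t.

t*(log(t) + 2*log(2)) - t + C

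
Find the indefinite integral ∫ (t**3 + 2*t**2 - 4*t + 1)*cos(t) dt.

Use integration by parts with u = t**3 + 2*t**2 - 4*t + 1, dv = cos(t) dt, so v = sin(t).
Apply parts 3 times (tabular method): alternate signs, differentiate u down to 0, integrate dv up.

t**3*sin(t) + 2*t**2*sin(t) + 3*t**2*cos(t) - 10*t*sin(t) + 4*t*cos(t) - 3*sin(t) - 10*cos(t) + C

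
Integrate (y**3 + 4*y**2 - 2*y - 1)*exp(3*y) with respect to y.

(3*y**3 + 9*y**2 - 12*y + 1)*exp(3*y)/9 + C

Use integration by parts with u = y**3 + 4*y**2 - 2*y - 1, dv = exp(3*y) dy, so v = exp(3*y)/3.
Apply parts 3 times (tabular method): alternate signs, differentiate u down to 0, integrate dv up.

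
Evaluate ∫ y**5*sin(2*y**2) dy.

Let u = y², du = 2y dy; rewrite as (1/2)∫ u^2·sin(2u) du.
Now integrate by parts 2 times.

-y**4*cos(2*y**2)/4 + y**2*sin(2*y**2)/4 + cos(2*y**2)/8 + C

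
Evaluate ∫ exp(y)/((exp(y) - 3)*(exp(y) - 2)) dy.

log(exp(y) - 3) - log(exp(y) - 2) + C

Let u = e^y, du = e^y dy.
The integral becomes ∫ du/((u-3)(u-2)); decompose into partial fractions.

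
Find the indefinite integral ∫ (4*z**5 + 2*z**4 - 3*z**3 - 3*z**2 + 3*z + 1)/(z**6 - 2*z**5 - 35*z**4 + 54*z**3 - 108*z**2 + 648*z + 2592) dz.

32959*log(z - 6)/8640 - 4381*log(z - 4)/3000 - 89*log(z + 2)/2496 + 27989*log(z + 6)/21600 + 2819*log(z**2 + 9)/14625 + 9602*atan(z/3)/43875 + C

Factor the denominator: (z - 6)*(z - 4)*(z + 2)*(z + 6)*(z**2 + 9).
Partial-fraction decomposition: 2*(2819*z + 4801)/(14625*(z**2 + 9)) + 27989/(21600*(z + 6)) - 89/(2496*(z + 2)) - 4381/(3000*(z - 4)) + 32959/(8640*(z - 6)).
Integrate each term; A/(z−a) gives A·log|z−a|; the (Bz+D)/(z²+p²) term gives a log and an atan.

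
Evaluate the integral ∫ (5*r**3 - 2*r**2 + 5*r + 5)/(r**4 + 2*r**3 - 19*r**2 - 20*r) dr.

Factor the denominator: r*(r - 4)*(r + 1)*(r + 5).
Partial-fraction decomposition: 139/(36*(r + 5)) - 7/(20*(r + 1)) + 313/(180*(r - 4)) - 1/(4*r).
Integrate each term: A/(r−a) contributes A·log|r−a|.

-log(r)/4 + 313*log(r - 4)/180 - 7*log(r + 1)/20 + 139*log(r + 5)/36 + C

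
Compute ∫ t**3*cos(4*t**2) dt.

Let u = t², du = 2t dt; rewrite as (1/2)∫ u^1·cos(4u) du.
Now integrate by parts 1 time.

t**2*sin(4*t**2)/8 + cos(4*t**2)/32 + C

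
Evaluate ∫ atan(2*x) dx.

Use integration by parts with u = arctan(2*x), dv = dx.
Then du = 2/(4*x**2 + 1) dx.

x*atan(2*x) - log(4*x**2 + 1)/4 + C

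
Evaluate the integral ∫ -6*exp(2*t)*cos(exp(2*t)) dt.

Let u = exp(2*t), so du = (2*exp(2*t)) dt.
Rewriting, the integral becomes -3·∫ cos(u) du = -3·sin(u).
Substituting back, u = exp(2*t).

-3*sin(exp(2*t)) + C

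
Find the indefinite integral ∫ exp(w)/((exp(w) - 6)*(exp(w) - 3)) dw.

Let u = e^w, du = e^w dw.
The integral becomes ∫ du/((u-6)(u-3)); decompose into partial fractions.

log(exp(w) - 6)/3 - log(exp(w) - 3)/3 + C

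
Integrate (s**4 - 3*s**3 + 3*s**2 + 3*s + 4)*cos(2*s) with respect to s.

s**4*sin(2*s)/2 - 3*s**3*sin(2*s)/2 + s**3*cos(2*s) - 9*s**2*cos(2*s)/4 + 15*s*sin(2*s)/4 + 2*sin(2*s) + 15*cos(2*s)/8 + C

Use integration by parts with u = s**4 - 3*s**3 + 3*s**2 + 3*s + 4, dv = cos(2*s) ds, so v = sin(2*s)/2.
Apply parts 4 times (tabular method): alternate signs, differentiate u down to 0, integrate dv up.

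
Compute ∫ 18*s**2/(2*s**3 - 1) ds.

Let u = 2*s**3 - 1, so du = (6*s**2) ds.
Rewriting, the integral becomes 3·∫ 1/u du = 3·log(u).
Substituting back, u = 2*s**3 - 1.

3*log(2*s**3 - 1) + C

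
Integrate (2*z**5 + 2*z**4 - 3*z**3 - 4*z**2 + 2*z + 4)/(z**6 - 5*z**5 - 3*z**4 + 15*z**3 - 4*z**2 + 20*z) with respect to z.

log(z)/5 + 7039*log(z - 5)/2730 - 8*log(z - 2)/15 + 3*log(z + 2)/35 - 43*log(z**2 + 1)/260 + 9*atan(z)/26 + C

Factor the denominator: z*(z - 5)*(z - 2)*(z + 2)*(z**2 + 1).
Partial-fraction decomposition: -(43*z - 45)/(130*(z**2 + 1)) + 3/(35*(z + 2)) - 8/(15*(z - 2)) + 7039/(2730*(z - 5)) + 1/(5*z).
Integrate each term; A/(z−a) gives A·log|z−a|; the (Bz+D)/(z²+p²) term gives a log and an atan.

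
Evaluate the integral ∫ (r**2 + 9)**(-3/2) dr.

r/(9*sqrt(r**2 + 9)) + C

Substitute r = 3·tan(θ), so dr = 3·sec(θ)^2 dθ and the radical becomes sqrt(r**2 + 9) = 3·sec(θ) by the Pythagorean identity.
Integrate the resulting trig expression in θ, then back-substitute tan(θ) = r/3, sec(θ) = sqrt(r**2 + 9)/3 (absorbing any constant into C).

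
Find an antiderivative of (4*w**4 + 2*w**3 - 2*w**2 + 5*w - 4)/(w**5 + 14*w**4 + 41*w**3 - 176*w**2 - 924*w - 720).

Factor the denominator: (w - 4)*(w + 1)*(w + 5)*(w + 6)**2.
Partial-fraction decomposition: -7072/(125*(w + 6)) - 2323/(25*(w + 6)**2) + 2171/(36*(w + 5)) + 9/(500*(w + 1)) + 284/(1125*(w - 4)).
Integrate each term; A/(w−a) gives A·log|w−a|; A/(w−a)² gives −A/(w−a).

284*log(w - 4)/1125 + 9*log(w + 1)/500 + 2171*log(w + 5)/36 - 7072*log(w + 6)/125 + 2323/(25*w + 150) + C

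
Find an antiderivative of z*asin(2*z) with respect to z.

Use integration by parts with u = arcsin(2*z), dv = z dz.
Then du = 2/sqrt(-4*z**2 + 1) dz.

z**2*asin(2*z)/2 + z*sqrt(-4*z**2 + 1)/8 - asin(2*z)/16 + C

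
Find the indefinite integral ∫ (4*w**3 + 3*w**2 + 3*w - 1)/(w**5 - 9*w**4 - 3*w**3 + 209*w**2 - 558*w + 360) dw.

Factor the denominator: (w - 6)*(w - 4)*(w - 3)*(w - 1)*(w + 5).
Partial-fraction decomposition: -49/(528*(w + 5)) - 1/(20*(w - 1)) + 143/(48*(w - 3)) - 35/(6*(w - 4)) + 989/(330*(w - 6)).
Integrate each term: A/(w−a) contributes A·log|w−a|.

989*log(w - 6)/330 - 35*log(w - 4)/6 + 143*log(w - 3)/48 - log(w - 1)/20 - 49*log(w + 5)/528 + C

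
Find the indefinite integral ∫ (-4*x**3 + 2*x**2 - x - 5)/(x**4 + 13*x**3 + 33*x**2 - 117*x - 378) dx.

Factor the denominator: (x - 3)*(x + 3)*(x + 6)*(x + 7).
Partial-fraction decomposition: -184/(5*(x + 7)) + 937/(27*(x + 6)) - 31/(18*(x + 3)) - 49/(270*(x - 3)).
Integrate each term: A/(x−a) contributes A·log|x−a|.

-49*log(x - 3)/270 - 31*log(x + 3)/18 + 937*log(x + 6)/27 - 184*log(x + 7)/5 + C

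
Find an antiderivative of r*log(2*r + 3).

Use integration by parts with u = log(2*r + 3), dv = r dr.
Then du = 2/(2*r + 3) dr and v = r**2/2.

r**2*log(2*r + 3)/2 - r**2/4 + 3*r/4 - 9*log(2*r + 3)/8 + C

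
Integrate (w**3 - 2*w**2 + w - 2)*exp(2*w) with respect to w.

Use integration by parts with u = w**3 - 2*w**2 + w - 2, dv = exp(2*w) dw, so v = exp(2*w)/2.
Apply parts 3 times (tabular method): alternate signs, differentiate u down to 0, integrate dv up.

(4*w**3 - 14*w**2 + 18*w - 17)*exp(2*w)/8 + C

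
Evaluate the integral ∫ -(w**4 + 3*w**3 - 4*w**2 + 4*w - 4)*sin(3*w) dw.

w**4*cos(3*w)/3 - 4*w**3*sin(3*w)/9 + w**3*cos(3*w) - w**2*sin(3*w) - 16*w**2*cos(3*w)/9 + 32*w*sin(3*w)/27 + 2*w*cos(3*w)/3 - 2*sin(3*w)/9 - 76*cos(3*w)/81 + C

Use integration by parts with u = w**4 + 3*w**3 - 4*w**2 + 4*w - 4, dv = -sin(3*w) dw, so v = cos(3*w)/3.
Apply parts 4 times (tabular method): alternate signs, differentiate u down to 0, integrate dv up.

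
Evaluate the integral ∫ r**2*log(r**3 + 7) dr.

r**3*log(r**3 + 7)/3 - r**3/3 + 7*log(r**3 + 7)/3 + C

Let u = r**3 + 7, so du = (3*r**2) dr.
The integral becomes (1/3)·∫ log(u) du; integrate by parts with u′=log(u), dv′=du.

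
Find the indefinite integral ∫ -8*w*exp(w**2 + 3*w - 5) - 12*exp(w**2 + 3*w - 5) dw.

Let u = w**2 + 3*w - 5, so du = (2*w + 3) dw.
Rewriting, the integral becomes -4·∫ e^u du = -4·e^u.
Substituting back, u = w**2 + 3*w - 5.

-4*exp(w**2 + 3*w - 5) + C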